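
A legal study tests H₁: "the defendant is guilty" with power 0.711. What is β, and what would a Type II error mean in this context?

β = 1 - power = 1 - 0.711 = 0.289. A Type II error is failing to reject H₀ when H₀ is false (false negative) — here, failing to conclude that the defendant is guilty when in fact it is true. Consequence: acquitting a guilty person.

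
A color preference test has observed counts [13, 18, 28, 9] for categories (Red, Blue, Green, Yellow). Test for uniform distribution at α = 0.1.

Expected = 17 each. χ² = Σ(O-E)²/E = 11.882. df = 3, critical value = 6.251. Reject H₀.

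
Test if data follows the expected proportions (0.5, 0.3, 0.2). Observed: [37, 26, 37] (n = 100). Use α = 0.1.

Expected: [50.0, 30.0, 20.0]. χ² = 18.363. df = 2, critical = 4.605. Reject H₀.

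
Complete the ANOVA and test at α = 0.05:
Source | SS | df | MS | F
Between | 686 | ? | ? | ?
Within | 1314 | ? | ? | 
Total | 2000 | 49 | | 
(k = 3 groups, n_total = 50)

df_between = 2, df_within = 47. MS_between = 343.0, MS_within = 27.96. F = 12.269, F_crit ≈ 3.195. Reject H₀.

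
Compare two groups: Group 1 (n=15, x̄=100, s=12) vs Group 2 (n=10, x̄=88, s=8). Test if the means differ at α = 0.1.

Pooled sp = 10.62. t = 2.769, df = 23. Critical t = ±1.714. Reject H₀.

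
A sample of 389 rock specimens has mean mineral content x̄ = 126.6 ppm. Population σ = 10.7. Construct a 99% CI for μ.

CI = x̄ ± z*(σ/√n) = 126.6 ± 2.576(10.7/√389) = 126.6 ± 1.4 = (125.2, 128.0)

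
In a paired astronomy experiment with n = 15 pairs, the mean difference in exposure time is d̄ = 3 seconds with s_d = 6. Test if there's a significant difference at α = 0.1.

t = d̄/(s_d/√n) = 3/(6/√15) = 1.936. df = 14, critical t = ±1.761. Reject H₀.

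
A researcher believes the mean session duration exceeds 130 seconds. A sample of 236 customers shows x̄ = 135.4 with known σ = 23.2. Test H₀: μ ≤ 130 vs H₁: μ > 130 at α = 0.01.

z = 3.576. Critical value: 2.33. Reject H₀.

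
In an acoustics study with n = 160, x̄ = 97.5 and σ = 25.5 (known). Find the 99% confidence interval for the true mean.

CI = x̄ ± z*(σ/√n) = 97.5 ± 2.576(25.5/√160) = 97.5 ± 5.19 = (92.31, 102.69)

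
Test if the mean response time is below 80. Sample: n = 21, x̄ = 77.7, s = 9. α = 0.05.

t = (77.7 - 80)/(9/√21) = -1.171, df = 20. Critical t = -1.725. Fail to reject H₀.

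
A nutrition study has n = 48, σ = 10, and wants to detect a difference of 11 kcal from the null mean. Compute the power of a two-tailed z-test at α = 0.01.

SE = σ/√n = 10/√48 = 1.443. Non-centrality λ = d/SE = 11/1.443 = 7.621. Power ≈ Φ(λ - z_{α/2}) = Φ(7.621 - 2.576) = Φ(5.045) = 1.0.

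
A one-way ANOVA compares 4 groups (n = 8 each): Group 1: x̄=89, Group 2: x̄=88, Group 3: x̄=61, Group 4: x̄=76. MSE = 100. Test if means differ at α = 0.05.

Grand mean = 78.5. SS_between = 4104.0, MS_between = 1368.0. F = 13.68, F_crit ≈ 2.947. Reject H₀.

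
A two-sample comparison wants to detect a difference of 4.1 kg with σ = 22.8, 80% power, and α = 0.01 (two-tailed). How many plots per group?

n per group = 2(z_α/2 + z_β)²σ²/d² = 2×(2.576 + 0.84)²×22.8²/4.1² = 721.7 → n = 722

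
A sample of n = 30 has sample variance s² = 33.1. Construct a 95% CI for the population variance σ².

df = 29. χ²_{0.025} = 45.722, χ²_{0.975} = 16.047. CI for σ² = ((n-1)s²/χ²_{α/2}, (n-1)s²/χ²_{1-α/2}) = (29·33.1/45.722, 29·33.1/16.047) = (20.99, 59.82)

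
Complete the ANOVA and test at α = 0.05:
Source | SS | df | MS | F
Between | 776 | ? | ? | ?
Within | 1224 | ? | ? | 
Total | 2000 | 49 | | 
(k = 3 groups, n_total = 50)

df_between = 2, df_within = 47. MS_between = 388.0, MS_within = 26.04. F = 14.899, F_crit ≈ 3.195. Reject H₀.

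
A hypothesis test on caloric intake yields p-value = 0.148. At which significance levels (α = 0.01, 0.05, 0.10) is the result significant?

p = 0.148. Not significant at any of the given levels.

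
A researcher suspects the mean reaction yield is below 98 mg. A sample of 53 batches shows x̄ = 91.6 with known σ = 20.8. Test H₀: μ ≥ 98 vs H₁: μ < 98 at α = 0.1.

z = -2.24. Critical value: -1.28. Reject H₀.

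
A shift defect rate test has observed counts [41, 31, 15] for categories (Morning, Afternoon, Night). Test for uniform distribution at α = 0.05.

Expected = 29 each. χ² = Σ(O-E)²/E = 11.862. df = 2, critical value = 5.991. Reject H₀.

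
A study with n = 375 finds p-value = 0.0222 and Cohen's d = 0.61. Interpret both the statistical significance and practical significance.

Statistically significant (p = 0.0222 < 0.05). Cohen's d = 0.61 indicates a medium effect size. Both statistical and practical significance should be considered.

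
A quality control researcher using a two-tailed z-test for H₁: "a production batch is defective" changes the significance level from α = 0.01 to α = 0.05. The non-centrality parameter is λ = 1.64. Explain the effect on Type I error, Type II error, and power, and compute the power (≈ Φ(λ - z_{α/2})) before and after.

Increasing α from 0.01 to 0.05:
• Type I error rate increases (α is the Type I rate by definition).
• Critical value moves from z_{α/2} = 2.576 to 1.96, so power = Φ(λ - z_{α/2}) goes from Φ(1.64 - 2.576) = 0.175 to Φ(1.64 - 1.96) = 0.374.
• Type II error rate β = 1 - power therefore decreases (0.825 → 0.626).
Appropriate when false negatives are costly — here, shipping a defective batch — faulty products reach customers.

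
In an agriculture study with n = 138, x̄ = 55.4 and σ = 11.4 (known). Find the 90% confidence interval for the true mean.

CI = x̄ ± z*(σ/√n) = 55.4 ± 1.645(11.4/√138) = 55.4 ± 1.6 = (53.8, 57.0)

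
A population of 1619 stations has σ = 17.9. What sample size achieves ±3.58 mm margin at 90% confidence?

Without FPC: n₀ = (1.645×17.9/3.58)² = 67.651. With FPC: n = n₀N/(n₀+N-1) = 65.0 → n = 65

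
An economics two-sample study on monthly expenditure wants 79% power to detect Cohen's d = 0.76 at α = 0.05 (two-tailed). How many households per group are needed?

z_{α/2} = 1.96, z_β = Φ⁻¹(0.79) = 0.806. For medium effect (d = 0.76): n per group = 2(z_{α/2} + z_β)²/d² = 2(1.96 + 0.806)²/0.76² = 26.5 → 27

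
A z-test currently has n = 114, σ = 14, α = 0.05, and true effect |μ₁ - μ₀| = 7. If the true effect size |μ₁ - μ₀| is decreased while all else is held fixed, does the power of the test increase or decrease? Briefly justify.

Power decreases: a smaller true effect decreases the non-centrality λ = |μ₁ - μ₀|/(σ/√n).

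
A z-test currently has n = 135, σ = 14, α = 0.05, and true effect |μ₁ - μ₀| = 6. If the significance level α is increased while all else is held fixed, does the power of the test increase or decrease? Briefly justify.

Power increases: a larger α lowers the critical value, so more of the H₁ sampling distribution falls in the rejection region.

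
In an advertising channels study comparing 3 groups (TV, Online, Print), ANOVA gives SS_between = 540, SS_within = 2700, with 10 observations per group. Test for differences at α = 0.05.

df_between = 2, df_within = 27. F = MS_between/MS_within = 270.0/100.0 = 2.7. F_crit ≈ 3.354. Fail to reject H₀.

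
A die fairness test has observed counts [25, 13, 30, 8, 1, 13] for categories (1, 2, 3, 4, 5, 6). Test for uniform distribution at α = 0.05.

Expected = 15 each. χ² = Σ(O-E)²/E = 38.533. df = 5, critical value = 11.07. Reject H₀.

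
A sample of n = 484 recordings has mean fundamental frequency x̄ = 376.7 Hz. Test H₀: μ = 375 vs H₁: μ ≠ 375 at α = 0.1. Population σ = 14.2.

z = (x̄ - μ₀)/(σ/√n) = (376.7 - 375)/(14.2/√484) = 2.634. Critical value: ±1.645. Since |2.634| > 1.645, Reject H₀.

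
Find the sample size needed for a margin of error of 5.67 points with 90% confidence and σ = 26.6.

n = (z*σ/E)² = (1.645×26.6/5.67)² = 59.6 → n = 60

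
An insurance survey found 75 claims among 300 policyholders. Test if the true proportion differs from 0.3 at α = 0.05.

p̂ = 0.25, p₀ = 0.3. z = (p̂ - p₀)/√(p₀(1-p₀)/n) = -1.89. Critical: ±1.96. Fail to reject H₀.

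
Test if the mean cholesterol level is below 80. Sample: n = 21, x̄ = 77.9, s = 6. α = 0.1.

t = (77.9 - 80)/(6/√21) = -1.604, df = 20. Critical t = -1.325. Reject H₀.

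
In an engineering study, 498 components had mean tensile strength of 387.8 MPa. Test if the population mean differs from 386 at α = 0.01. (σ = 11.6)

z = (x̄ - μ₀)/(σ/√n) = (387.8 - 386)/(11.6/√498) = 3.463. Critical value: ±2.576. Since |3.463| > 2.576, Reject H₀.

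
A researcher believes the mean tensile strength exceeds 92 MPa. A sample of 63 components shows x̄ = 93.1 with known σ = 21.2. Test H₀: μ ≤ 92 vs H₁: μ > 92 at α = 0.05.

z = 0.412. Critical value: 1.645. Fail to reject H₀.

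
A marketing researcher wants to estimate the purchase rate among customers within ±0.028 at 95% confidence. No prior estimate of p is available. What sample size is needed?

Conservative approach: use p = 0.5 (maximizes p(1-p) = 0.25). n = z²(0.25)/E² = 1.96²×0.25/0.028² = 1225.0 → n = 1225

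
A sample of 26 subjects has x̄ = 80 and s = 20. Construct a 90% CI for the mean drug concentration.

CI = x̄ ± t*(s/√n) = 80 ± 1.708(20/√26) = (73.3, 86.7)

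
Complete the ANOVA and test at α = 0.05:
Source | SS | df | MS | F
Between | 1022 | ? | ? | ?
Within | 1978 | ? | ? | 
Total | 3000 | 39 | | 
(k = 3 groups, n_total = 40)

df_between = 2, df_within = 37. MS_between = 511.0, MS_within = 53.46. F = 9.559, F_crit ≈ 3.252. Reject H₀.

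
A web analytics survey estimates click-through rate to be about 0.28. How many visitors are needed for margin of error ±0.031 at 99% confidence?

n = z²p(1-p)/E² = 2.576²×0.28×0.72/0.031² = 1392.1 → n = 1393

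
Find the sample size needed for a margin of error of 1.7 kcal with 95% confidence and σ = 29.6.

n = (z*σ/E)² = (1.96×29.6/1.7)² = 1164.7 → n = 1165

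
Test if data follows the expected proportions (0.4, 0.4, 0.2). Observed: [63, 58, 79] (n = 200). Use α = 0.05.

Expected: [80.0, 80.0, 40.0]. χ² = 47.688. df = 2, critical = 5.991. Reject H₀.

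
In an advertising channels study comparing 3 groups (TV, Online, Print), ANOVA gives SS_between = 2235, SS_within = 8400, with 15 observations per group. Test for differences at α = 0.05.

df_between = 2, df_within = 42. F = MS_between/MS_within = 1117.5/200.0 = 5.588. F_crit ≈ 3.22. Reject H₀. At least one mean differs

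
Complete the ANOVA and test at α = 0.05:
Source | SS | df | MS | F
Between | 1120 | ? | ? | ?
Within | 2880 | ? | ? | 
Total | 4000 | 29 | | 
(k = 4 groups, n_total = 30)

df_between = 3, df_within = 26. MS_between = 373.33, MS_within = 110.77. F = 3.37, F_crit ≈ 2.975. Reject H₀.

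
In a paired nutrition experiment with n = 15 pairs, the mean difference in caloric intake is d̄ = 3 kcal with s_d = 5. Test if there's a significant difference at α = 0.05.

t = d̄/(s_d/√n) = 3/(5/√15) = 2.324. df = 14, critical t = ±2.145. Reject H₀.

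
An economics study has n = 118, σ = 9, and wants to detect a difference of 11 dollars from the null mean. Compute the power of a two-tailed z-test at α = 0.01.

SE = σ/√n = 9/√118 = 0.829. Non-centrality λ = d/SE = 11/0.829 = 13.277. Power ≈ Φ(λ - z_{α/2}) = Φ(13.277 - 2.576) = Φ(10.701) = 1.0.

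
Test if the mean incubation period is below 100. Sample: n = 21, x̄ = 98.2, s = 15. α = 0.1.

t = (98.2 - 100)/(15/√21) = -0.55, df = 20. Critical t = -1.325. Fail to reject H₀.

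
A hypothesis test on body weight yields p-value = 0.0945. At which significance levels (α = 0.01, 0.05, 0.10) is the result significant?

p = 0.0945. Significant at: α = 0.1.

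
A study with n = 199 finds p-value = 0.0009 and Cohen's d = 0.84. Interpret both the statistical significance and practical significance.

Statistically significant (p = 0.0009 < 0.05). Cohen's d = 0.84 indicates a large effect size. Both statistical and practical significance should be considered.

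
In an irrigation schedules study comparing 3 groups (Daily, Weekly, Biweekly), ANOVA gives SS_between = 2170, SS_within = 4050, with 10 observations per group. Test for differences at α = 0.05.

df_between = 2, df_within = 27. F = MS_between/MS_within = 1085.0/150.0 = 7.233. F_crit ≈ 3.354. Reject H₀. At least one mean differs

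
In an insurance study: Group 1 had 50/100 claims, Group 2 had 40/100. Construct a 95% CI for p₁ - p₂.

p̂₁ = 0.5, p̂₂ = 0.4. Difference = 0.1. CI = (-0.037, 0.237)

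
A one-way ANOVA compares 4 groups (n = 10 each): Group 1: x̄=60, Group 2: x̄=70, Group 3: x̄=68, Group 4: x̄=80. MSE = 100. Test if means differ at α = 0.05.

Grand mean = 69.5. SS_between = 2030.0, MS_between = 676.67. F = 6.767, F_crit ≈ 2.866. Reject H₀.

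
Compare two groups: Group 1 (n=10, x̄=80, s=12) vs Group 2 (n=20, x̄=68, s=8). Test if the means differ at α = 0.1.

Pooled sp = 9.47. t = 3.271, df = 28. Critical t = ±1.701. Reject H₀.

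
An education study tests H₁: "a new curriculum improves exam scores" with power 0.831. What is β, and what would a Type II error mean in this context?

β = 1 - power = 1 - 0.831 = 0.169. A Type II error is failing to reject H₀ when H₀ is false (false negative) — here, failing to conclude that a new curriculum improves exam scores when in fact it is true. Consequence: keeping the old curriculum when the new one would have helped students.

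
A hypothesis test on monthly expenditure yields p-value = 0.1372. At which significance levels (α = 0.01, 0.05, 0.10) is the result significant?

p = 0.1372. Not significant at any of the given levels.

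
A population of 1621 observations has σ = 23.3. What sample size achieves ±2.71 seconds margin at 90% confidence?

Without FPC: n₀ = (1.645×23.3/2.71)² = 200.035. With FPC: n = n₀N/(n₀+N-1) = 178.2 → n = 179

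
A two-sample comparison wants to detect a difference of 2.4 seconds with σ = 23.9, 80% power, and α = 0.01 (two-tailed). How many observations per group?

n per group = 2(z_α/2 + z_β)²σ²/d² = 2×(2.576 + 0.84)²×23.9²/2.4² = 2314.4 → n = 2315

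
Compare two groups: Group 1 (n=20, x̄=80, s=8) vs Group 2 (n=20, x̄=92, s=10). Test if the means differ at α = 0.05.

Pooled sp = 9.06. t = -4.191, df = 38. Critical t = ±2.024. Reject H₀.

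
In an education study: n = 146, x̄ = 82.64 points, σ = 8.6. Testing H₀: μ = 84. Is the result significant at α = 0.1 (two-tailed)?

z = (82.64 - 84)/(8.6/√146) = -1.911. Since |z| > 1.645, significant at α = 0.1.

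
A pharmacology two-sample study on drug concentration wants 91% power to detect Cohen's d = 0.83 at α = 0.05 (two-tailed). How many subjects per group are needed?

z_{α/2} = 1.96, z_β = Φ⁻¹(0.91) = 1.341. For large effect (d = 0.83): n per group = 2(z_{α/2} + z_β)²/d² = 2(1.96 + 1.341)²/0.83² = 31.6 → 32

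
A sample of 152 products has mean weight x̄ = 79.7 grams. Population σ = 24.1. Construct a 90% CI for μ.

CI = x̄ ± z*(σ/√n) = 79.7 ± 1.645(24.1/√152) = 79.7 ± 3.22 = (76.48, 82.92)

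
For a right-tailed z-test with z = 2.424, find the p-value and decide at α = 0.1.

p = P(Z > 2.424) = 1 - Φ(2.424) ≈ 0.0077. Since p < 0.1, reject H₀ (significant) at α = 0.1.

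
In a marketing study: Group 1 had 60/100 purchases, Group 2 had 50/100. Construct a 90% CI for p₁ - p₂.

p̂₁ = 0.6, p̂₂ = 0.5. Difference = 0.1. CI = (-0.015, 0.215)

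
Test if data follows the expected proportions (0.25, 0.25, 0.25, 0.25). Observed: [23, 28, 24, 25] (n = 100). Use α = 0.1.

Expected: [25.0, 25.0, 25.0, 25.0]. χ² = 0.56. df = 3, critical = 6.251. Fail to reject H₀.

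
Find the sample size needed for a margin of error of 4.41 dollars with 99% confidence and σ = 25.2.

n = (z*σ/E)² = (2.576×25.2/4.41)² = 216.7 → n = 217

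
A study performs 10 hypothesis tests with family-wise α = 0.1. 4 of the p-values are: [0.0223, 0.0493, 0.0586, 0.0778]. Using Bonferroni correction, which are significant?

Bonferroni α = 0.1/10 = 0.01. None of the given p-values are significant.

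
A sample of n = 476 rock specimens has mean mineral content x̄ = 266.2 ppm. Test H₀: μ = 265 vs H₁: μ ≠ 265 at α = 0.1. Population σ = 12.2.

z = (x̄ - μ₀)/(σ/√n) = (266.2 - 265)/(12.2/√476) = 2.146. Critical value: ±1.645. Since |2.146| > 1.645, Reject H₀.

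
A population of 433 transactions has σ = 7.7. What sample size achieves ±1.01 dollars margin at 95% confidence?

Without FPC: n₀ = (1.96×7.7/1.01)² = 223.281. With FPC: n = n₀N/(n₀+N-1) = 147.5 → n = 148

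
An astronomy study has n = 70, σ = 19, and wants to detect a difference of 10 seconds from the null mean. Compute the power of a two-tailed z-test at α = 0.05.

SE = σ/√n = 19/√70 = 2.271. Non-centrality λ = d/SE = 10/2.271 = 4.403. Power ≈ Φ(λ - z_{α/2}) = Φ(4.403 - 1.96) = Φ(2.443) = 0.993.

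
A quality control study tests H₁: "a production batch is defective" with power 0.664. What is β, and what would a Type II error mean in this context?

β = 1 - power = 1 - 0.664 = 0.336. A Type II error is failing to reject H₀ when H₀ is false (false negative) — here, failing to conclude that a production batch is defective when in fact it is true. Consequence: shipping a defective batch — faulty products reach customers.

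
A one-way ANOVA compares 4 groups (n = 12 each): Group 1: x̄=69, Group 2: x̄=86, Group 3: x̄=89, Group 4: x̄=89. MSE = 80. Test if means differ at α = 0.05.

Grand mean = 83.25. SS_between = 3321.0, MS_between = 1107.0. F = 13.838, F_crit ≈ 2.816. Reject H₀.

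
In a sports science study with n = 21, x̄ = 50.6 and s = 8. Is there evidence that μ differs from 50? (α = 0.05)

t = (x̄ - μ₀)/(s/√n) = (50.6 - 50)/(8/√21) = 0.344. df = 20, critical t = ±2.086. Fail to reject H₀.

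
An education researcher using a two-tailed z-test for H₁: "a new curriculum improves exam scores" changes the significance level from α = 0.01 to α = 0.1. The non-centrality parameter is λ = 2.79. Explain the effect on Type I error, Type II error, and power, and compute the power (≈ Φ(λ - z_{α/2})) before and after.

Increasing α from 0.01 to 0.1:
• Type I error rate increases (α is the Type I rate by definition).
• Critical value moves from z_{α/2} = 2.576 to 1.645, so power = Φ(λ - z_{α/2}) goes from Φ(2.79 - 2.576) = 0.585 to Φ(2.79 - 1.645) = 0.874.
• Type II error rate β = 1 - power therefore decreases (0.415 → 0.126).
Appropriate when false negatives are costly — here, keeping the old curriculum when the new one would have helped students.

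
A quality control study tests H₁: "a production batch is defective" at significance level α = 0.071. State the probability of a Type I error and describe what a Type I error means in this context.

P(Type I error) = α = 0.071. A Type I error is rejecting H₀ when H₀ is actually true (false positive) — here, concluding that a production batch is defective when in fact this is not the case. Consequence: scrapping a good batch — wasted material and cost for no reason.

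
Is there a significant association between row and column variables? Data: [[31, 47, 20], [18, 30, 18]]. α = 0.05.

χ² = 1.106. df = 2, critical = 5.991. Fail to reject H₀. No evidence of dependence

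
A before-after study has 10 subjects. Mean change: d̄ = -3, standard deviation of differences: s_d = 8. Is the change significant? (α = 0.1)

t = d̄/(s_d/√n) = -3/(8/√10) = -1.186. df = 9, critical t = ±1.833. Fail to reject H₀.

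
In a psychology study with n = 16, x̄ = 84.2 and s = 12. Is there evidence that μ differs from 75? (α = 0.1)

t = (x̄ - μ₀)/(s/√n) = (84.2 - 75)/(12/√16) = 3.067. df = 15, critical t = ±1.753. Reject H₀.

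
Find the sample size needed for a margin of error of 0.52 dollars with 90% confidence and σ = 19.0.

n = (z*σ/E)² = (1.645×19.0/0.52)² = 3612.7 → n = 3613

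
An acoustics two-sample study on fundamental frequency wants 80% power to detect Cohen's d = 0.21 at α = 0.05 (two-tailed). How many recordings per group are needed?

z_{α/2} = 1.96, z_β = Φ⁻¹(0.8) = 0.842. For small effect (d = 0.21): n per group = 2(z_{α/2} + z_β)²/d² = 2(1.96 + 0.842)²/0.21² = 356.1 → 357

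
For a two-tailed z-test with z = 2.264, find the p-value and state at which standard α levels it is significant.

p = 2·P(Z > |2.264|) = 2·(1 - Φ(2.264)) ≈ 0.0236. Significant at α = 0.1; Significant at α = 0.05.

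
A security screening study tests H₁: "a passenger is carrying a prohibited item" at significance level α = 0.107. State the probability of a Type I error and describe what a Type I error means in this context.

P(Type I error) = α = 0.107. A Type I error is rejecting H₀ when H₀ is actually true (false positive) — here, concluding that a passenger is carrying a prohibited item when in fact this is not the case. Consequence: detaining an innocent passenger — delay and inconvenience.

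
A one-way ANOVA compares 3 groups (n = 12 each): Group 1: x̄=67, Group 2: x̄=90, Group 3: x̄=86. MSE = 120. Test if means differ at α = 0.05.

Grand mean = 81.0. SS_between = 3624.0, MS_between = 1812.0. F = 15.1, F_crit ≈ 3.285. Reject H₀.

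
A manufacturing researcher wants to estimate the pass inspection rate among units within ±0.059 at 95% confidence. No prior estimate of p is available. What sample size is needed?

Conservative approach: use p = 0.5 (maximizes p(1-p) = 0.25). n = z²(0.25)/E² = 1.96²×0.25/0.059² = 275.9 → n = 276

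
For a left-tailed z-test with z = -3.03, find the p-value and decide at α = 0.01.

p = P(Z < -3.03) = Φ(-3.03) ≈ 0.0012. Since p < 0.01, reject H₀ (significant) at α = 0.01.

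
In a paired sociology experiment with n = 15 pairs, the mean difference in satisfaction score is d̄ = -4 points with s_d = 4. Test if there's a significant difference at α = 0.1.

t = d̄/(s_d/√n) = -4/(4/√15) = -3.873. df = 14, critical t = ±1.761. Reject H₀.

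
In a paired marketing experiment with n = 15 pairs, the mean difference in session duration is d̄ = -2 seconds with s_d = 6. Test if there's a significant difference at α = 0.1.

t = d̄/(s_d/√n) = -2/(6/√15) = -1.291. df = 14, critical t = ±1.761. Fail to reject H₀.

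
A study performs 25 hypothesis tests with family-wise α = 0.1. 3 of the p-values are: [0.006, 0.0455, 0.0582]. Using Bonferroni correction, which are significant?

Bonferroni α = 0.1/25 = 0.004. None of the given p-values are significant.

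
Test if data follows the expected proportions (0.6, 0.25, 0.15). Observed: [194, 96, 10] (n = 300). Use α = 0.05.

Expected: [180.0, 75.0, 45.0]. χ² = 34.191. df = 2, critical = 5.991. Reject H₀.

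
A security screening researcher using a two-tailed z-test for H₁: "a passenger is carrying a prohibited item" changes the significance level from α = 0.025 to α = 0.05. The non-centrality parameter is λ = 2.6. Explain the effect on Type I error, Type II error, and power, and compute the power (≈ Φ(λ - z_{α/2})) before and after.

Increasing α from 0.025 to 0.05:
• Type I error rate increases (α is the Type I rate by definition).
• Critical value moves from z_{α/2} = 2.241 to 1.96, so power = Φ(λ - z_{α/2}) goes from Φ(2.6 - 2.241) = 0.64 to Φ(2.6 - 1.96) = 0.739.
• Type II error rate β = 1 - power therefore decreases (0.36 → 0.261).
Appropriate when false negatives are costly — here, letting a prohibited item through — security breach.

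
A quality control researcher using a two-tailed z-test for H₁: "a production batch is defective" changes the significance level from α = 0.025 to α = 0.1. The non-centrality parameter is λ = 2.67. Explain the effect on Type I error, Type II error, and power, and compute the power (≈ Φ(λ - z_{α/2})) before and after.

Increasing α from 0.025 to 0.1:
• Type I error rate increases (α is the Type I rate by definition).
• Critical value moves from z_{α/2} = 2.241 to 1.645, so power = Φ(λ - z_{α/2}) goes from Φ(2.67 - 2.241) = 0.666 to Φ(2.67 - 1.645) = 0.847.
• Type II error rate β = 1 - power therefore decreases (0.334 → 0.153).
Appropriate when false negatives are costly — here, shipping a defective batch — faulty products reach customers.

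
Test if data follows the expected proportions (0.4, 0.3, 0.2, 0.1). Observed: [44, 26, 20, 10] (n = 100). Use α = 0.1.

Expected: [40.0, 30.0, 20.0, 10.0]. χ² = 0.933. df = 3, critical = 6.251. Fail to reject H₀.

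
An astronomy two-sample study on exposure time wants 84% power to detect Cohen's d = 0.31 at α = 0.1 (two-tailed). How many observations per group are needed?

z_{α/2} = 1.645, z_β = Φ⁻¹(0.84) = 0.994. For small effect (d = 0.31): n per group = 2(z_{α/2} + z_β)²/d² = 2(1.645 + 0.994)²/0.31² = 144.9 → 145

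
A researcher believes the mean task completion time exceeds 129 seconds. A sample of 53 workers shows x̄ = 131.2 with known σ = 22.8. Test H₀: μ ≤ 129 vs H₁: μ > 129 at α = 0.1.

z = 0.702. Critical value: 1.28. Fail to reject H₀.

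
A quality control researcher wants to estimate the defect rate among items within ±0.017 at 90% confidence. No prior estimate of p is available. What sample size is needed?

Conservative approach: use p = 0.5 (maximizes p(1-p) = 0.25). n = z²(0.25)/E² = 1.645²×0.25/0.017² = 2340.9 → n = 2341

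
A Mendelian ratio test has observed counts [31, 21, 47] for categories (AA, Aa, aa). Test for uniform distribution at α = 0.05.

Expected = 33 each. χ² = Σ(O-E)²/E = 10.424. df = 2, critical value = 5.991. Reject H₀.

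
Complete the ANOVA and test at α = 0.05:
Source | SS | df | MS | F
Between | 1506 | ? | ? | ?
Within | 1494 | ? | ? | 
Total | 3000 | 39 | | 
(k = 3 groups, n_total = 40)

df_between = 2, df_within = 37. MS_between = 753.0, MS_within = 40.38. F = 18.649, F_crit ≈ 3.252. Reject H₀.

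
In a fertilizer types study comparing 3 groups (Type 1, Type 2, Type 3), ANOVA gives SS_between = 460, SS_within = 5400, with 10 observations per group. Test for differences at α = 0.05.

df_between = 2, df_within = 27. F = MS_between/MS_within = 230.0/200.0 = 1.15. F_crit ≈ 3.354. Fail to reject H₀.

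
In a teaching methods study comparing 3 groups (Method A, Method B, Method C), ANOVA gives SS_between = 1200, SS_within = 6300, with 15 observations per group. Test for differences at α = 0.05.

df_between = 2, df_within = 42. F = MS_between/MS_within = 600.0/150.0 = 4.0. F_crit ≈ 3.22. Reject H₀. At least one mean differs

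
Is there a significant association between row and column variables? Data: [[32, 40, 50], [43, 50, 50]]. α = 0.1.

χ² = 1.067. df = 2, critical = 4.605. Fail to reject H₀. No evidence of dependence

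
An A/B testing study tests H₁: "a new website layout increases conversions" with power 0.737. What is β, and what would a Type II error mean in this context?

β = 1 - power = 1 - 0.737 = 0.263. A Type II error is failing to reject H₀ when H₀ is false (false negative) — here, failing to conclude that a new website layout increases conversions when in fact it is true. Consequence: discarding a layout that would have improved conversions — lost revenue.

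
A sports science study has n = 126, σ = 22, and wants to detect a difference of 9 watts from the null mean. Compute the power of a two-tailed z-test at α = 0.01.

SE = σ/√n = 22/√126 = 1.96. Non-centrality λ = d/SE = 9/1.96 = 4.592. Power ≈ Φ(λ - z_{α/2}) = Φ(4.592 - 2.576) = Φ(2.016) = 0.978.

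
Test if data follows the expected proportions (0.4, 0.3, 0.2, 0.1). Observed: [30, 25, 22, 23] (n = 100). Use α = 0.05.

Expected: [40.0, 30.0, 20.0, 10.0]. χ² = 20.433. df = 3, critical = 7.815. Reject H₀.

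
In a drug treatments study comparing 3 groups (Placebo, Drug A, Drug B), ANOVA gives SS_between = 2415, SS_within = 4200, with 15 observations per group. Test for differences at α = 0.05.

df_between = 2, df_within = 42. F = MS_between/MS_within = 1207.5/100.0 = 12.075. F_crit ≈ 3.22. Reject H₀. At least one mean differs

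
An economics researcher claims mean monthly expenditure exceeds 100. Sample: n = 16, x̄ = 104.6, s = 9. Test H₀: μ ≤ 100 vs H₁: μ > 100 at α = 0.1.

t = (104.6 - 100)/(9/√16) = 2.044, df = 15. Critical t = 1.341. Reject H₀.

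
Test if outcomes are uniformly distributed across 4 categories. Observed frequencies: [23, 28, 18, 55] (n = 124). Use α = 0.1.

Expected = 31 each. χ² = Σ(O-E)²/E = 26.387. df = 3, critical value = 6.251. Reject H₀.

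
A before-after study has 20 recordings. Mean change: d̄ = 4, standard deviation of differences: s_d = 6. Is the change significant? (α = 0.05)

t = d̄/(s_d/√n) = 4/(6/√20) = 2.981. df = 19, critical t = ±2.093. Reject H₀.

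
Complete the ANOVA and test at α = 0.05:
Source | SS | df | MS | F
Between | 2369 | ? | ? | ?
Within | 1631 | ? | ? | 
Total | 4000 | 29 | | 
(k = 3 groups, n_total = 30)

df_between = 2, df_within = 27. MS_between = 1184.5, MS_within = 60.41. F = 19.609, F_crit ≈ 3.354. Reject H₀.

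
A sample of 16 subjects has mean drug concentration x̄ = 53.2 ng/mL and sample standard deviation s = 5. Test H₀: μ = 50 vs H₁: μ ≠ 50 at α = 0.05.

t = (x̄ - μ₀)/(s/√n) = (53.2 - 50)/(5/√16) = 2.56. df = 15, critical t = ±2.131. Reject H₀.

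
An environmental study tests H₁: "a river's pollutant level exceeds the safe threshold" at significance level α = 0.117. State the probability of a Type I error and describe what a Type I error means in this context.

P(Type I error) = α = 0.117. A Type I error is rejecting H₀ when H₀ is actually true (false positive) — here, concluding that a river's pollutant level exceeds the safe threshold when in fact this is not the case. Consequence: shutting down a compliant factory unnecessarily.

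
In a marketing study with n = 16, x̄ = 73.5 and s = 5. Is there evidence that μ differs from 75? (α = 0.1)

t = (x̄ - μ₀)/(s/√n) = (73.5 - 75)/(5/√16) = -1.2. df = 15, critical t = ±1.753. Fail to reject H₀.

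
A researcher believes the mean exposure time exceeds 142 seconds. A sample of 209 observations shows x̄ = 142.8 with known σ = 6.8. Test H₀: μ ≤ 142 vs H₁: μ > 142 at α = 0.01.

z = 1.701. Critical value: 2.33. Fail to reject H₀.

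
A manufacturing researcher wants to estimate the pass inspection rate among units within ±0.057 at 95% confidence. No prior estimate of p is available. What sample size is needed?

Conservative approach: use p = 0.5 (maximizes p(1-p) = 0.25). n = z²(0.25)/E² = 1.96²×0.25/0.057² = 295.6 → n = 296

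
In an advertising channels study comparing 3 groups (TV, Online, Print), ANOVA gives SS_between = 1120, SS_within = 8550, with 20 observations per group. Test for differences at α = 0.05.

df_between = 2, df_within = 57. F = MS_between/MS_within = 560.0/150.0 = 3.733. F_crit ≈ 3.159. Reject H₀. At least one mean differs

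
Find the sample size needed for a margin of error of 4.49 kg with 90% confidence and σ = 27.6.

n = (z*σ/E)² = (1.645×27.6/4.49)² = 102.2 → n = 103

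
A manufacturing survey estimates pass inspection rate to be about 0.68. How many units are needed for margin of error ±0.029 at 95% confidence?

n = z²p(1-p)/E² = 1.96²×0.68×0.32/0.029² = 994.0 → n = 994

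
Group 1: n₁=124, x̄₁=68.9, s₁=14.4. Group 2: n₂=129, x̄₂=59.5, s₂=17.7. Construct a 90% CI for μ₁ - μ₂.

Difference = 9.4. SE = √(14.4²/124 + 17.7²/129) = 2.025. CI = (6.07, 12.73)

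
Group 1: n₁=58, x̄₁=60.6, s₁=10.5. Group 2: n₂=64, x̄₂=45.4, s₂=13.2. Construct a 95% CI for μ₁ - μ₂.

Difference = 15.2. SE = √(10.5²/58 + 13.2²/64) = 2.15. CI = (10.99, 19.41)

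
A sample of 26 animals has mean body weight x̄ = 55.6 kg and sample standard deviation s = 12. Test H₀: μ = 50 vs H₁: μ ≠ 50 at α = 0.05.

t = (x̄ - μ₀)/(s/√n) = (55.6 - 50)/(12/√26) = 2.38. df = 25, critical t = ±2.06. Reject H₀.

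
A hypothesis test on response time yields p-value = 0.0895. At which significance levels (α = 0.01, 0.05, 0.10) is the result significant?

p = 0.0895. Significant at: α = 0.1.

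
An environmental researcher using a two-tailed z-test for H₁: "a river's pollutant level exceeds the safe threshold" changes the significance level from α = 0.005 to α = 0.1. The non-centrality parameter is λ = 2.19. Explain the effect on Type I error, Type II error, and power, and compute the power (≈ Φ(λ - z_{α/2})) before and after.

Increasing α from 0.005 to 0.1:
• Type I error rate increases (α is the Type I rate by definition).
• Critical value moves from z_{α/2} = 2.807 to 1.645, so power = Φ(λ - z_{α/2}) goes from Φ(2.19 - 2.807) = 0.269 to Φ(2.19 - 1.645) = 0.707.
• Type II error rate β = 1 - power therefore decreases (0.731 → 0.293).
Appropriate when false negatives are costly — here, allowing unsafe pollution to continue.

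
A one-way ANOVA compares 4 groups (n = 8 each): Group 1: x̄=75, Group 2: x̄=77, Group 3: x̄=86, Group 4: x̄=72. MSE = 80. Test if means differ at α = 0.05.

Grand mean = 77.5. SS_between = 872.0, MS_between = 290.67. F = 3.633, F_crit ≈ 2.947. Reject H₀.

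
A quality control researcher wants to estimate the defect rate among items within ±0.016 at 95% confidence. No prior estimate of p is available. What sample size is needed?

Conservative approach: use p = 0.5 (maximizes p(1-p) = 0.25). n = z²(0.25)/E² = 1.96²×0.25/0.016² = 3751.6 → n = 3752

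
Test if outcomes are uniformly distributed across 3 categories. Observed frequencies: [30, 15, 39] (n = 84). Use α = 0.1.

Expected = 28 each. χ² = Σ(O-E)²/E = 10.5. df = 2, critical value = 4.605. Reject H₀.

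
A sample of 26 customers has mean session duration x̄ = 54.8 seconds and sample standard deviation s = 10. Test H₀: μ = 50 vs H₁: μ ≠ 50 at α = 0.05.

t = (x̄ - μ₀)/(s/√n) = (54.8 - 50)/(10/√26) = 2.448. df = 25, critical t = ±2.06. Reject H₀.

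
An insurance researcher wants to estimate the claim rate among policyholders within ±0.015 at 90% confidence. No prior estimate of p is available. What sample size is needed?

Conservative approach: use p = 0.5 (maximizes p(1-p) = 0.25). n = z²(0.25)/E² = 1.645²×0.25/0.015² = 3006.7 → n = 3007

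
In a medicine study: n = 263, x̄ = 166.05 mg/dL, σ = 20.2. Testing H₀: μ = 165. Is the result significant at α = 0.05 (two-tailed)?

z = (166.05 - 165)/(20.2/√263) = 0.843. Since |z| ≤ 1.96, not significant at α = 0.05.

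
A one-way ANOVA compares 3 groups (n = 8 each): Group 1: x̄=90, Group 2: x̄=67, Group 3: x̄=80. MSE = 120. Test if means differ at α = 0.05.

Grand mean = 79.0. SS_between = 2128.0, MS_between = 1064.0. F = 8.867, F_crit ≈ 3.467. Reject H₀.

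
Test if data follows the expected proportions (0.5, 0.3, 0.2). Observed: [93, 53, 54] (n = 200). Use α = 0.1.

Expected: [100.0, 60.0, 40.0]. χ² = 6.207. df = 2, critical = 4.605. Reject H₀.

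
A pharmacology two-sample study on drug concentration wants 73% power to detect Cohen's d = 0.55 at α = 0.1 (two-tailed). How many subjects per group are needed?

z_{α/2} = 1.645, z_β = Φ⁻¹(0.73) = 0.613. For medium effect (d = 0.55): n per group = 2(z_{α/2} + z_β)²/d² = 2(1.645 + 0.613)²/0.55² = 33.7 → 34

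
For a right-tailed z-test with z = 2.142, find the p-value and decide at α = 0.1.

p = P(Z > 2.142) = 1 - Φ(2.142) ≈ 0.0161. Since p < 0.1, reject H₀ (significant) at α = 0.1.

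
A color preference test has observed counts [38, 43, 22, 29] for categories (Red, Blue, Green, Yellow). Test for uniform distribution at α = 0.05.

Expected = 33 each. χ² = Σ(O-E)²/E = 7.939. df = 3, critical value = 7.815. Reject H₀.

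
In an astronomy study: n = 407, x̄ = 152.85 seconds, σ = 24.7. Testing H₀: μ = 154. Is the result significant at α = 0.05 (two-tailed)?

z = (152.85 - 154)/(24.7/√407) = -0.939. Since |z| ≤ 1.96, not significant at α = 0.05.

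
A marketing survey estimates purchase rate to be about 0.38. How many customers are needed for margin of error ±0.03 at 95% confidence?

n = z²p(1-p)/E² = 1.96²×0.38×0.62/0.03² = 1005.6 → n = 1006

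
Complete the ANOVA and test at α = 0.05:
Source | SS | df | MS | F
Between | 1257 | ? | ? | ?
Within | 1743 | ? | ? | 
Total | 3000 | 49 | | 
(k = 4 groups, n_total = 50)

df_between = 3, df_within = 46. MS_between = 419.0, MS_within = 37.89. F = 11.058, F_crit ≈ 2.807. Reject H₀.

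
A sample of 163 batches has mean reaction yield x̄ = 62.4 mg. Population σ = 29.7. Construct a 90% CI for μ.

CI = x̄ ± z*(σ/√n) = 62.4 ± 1.645(29.7/√163) = 62.4 ± 3.83 = (58.57, 66.23)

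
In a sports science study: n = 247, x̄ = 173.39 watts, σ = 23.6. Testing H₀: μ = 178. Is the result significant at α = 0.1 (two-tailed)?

z = (173.39 - 178)/(23.6/√247) = -3.07. Since |z| > 1.645, significant at α = 0.1.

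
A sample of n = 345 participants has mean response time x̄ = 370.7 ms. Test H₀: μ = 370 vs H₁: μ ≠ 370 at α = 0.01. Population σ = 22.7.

z = (x̄ - μ₀)/(σ/√n) = (370.7 - 370)/(22.7/√345) = 0.573. Critical value: ±2.576. Since |0.573| ≤ 2.576, Fail to reject H₀.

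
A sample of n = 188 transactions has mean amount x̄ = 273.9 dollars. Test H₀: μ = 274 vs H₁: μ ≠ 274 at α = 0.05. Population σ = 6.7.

z = (x̄ - μ₀)/(σ/√n) = (273.9 - 274)/(6.7/√188) = -0.205. Critical value: ±1.96. Since |-0.205| ≤ 1.96, Fail to reject H₀.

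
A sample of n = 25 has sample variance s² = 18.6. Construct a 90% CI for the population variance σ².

df = 24. χ²_{0.05} = 36.415, χ²_{0.95} = 13.848. CI for σ² = ((n-1)s²/χ²_{α/2}, (n-1)s²/χ²_{1-α/2}) = (24·18.6/36.415, 24·18.6/13.848) = (12.26, 32.24)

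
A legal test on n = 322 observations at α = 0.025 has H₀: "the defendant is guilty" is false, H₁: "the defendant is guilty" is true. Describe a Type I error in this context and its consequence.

Type I error: rejecting H₀ when it is true — concluding that the defendant is guilty when in fact it is not. Consequence: convicting an innocent person.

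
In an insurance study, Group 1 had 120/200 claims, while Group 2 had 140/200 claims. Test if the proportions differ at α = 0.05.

p̂₁ = 0.6, p̂₂ = 0.7, pooled p̂ = 0.65. z = -2.097. Critical: ±1.96. Reject H₀.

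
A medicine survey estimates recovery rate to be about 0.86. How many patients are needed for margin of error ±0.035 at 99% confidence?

n = z²p(1-p)/E² = 2.576²×0.86×0.14/0.035² = 652.2 → n = 653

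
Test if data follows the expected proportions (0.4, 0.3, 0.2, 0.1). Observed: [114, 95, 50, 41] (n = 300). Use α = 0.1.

Expected: [120.0, 90.0, 60.0, 30.0]. χ² = 6.278. df = 3, critical = 6.251. Reject H₀.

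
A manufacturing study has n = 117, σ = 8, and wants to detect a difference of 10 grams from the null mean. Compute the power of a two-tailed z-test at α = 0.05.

SE = σ/√n = 8/√117 = 0.74. Non-centrality λ = d/SE = 10/0.74 = 13.521. Power ≈ Φ(λ - z_{α/2}) = Φ(13.521 - 1.96) = Φ(11.561) = 1.0.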